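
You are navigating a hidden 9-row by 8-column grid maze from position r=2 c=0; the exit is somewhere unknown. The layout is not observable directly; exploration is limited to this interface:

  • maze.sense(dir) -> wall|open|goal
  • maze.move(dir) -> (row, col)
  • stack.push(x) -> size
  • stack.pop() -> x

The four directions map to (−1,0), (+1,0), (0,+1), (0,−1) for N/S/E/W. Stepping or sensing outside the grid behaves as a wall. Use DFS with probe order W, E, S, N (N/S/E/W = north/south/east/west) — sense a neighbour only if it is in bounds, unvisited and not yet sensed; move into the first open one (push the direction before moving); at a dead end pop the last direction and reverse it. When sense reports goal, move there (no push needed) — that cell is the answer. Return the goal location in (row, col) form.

$ maze.sense dir: east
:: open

$ stack.push x: east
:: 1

$ maze.move dir: east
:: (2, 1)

$ maze.sense dir: east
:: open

$ stack.push x: east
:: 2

$ maze.move dir: east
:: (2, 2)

$ maze.sense dir: east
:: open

$ stack.push x: east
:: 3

$ maze.move dir: east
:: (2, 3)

$ maze.sense dir: east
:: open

$ stack.push x: east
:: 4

$ maze.move dir: east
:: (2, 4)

$ maze.sense dir: east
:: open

$ stack.push x: east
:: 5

$ maze.move dir: east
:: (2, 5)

$ maze.sense dir: east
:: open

$ stack.push x: east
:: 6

$ maze.move dir: east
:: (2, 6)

$ maze.sense dir: east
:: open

$ stack.push x: east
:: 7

$ maze.move dir: east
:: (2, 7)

$ maze.sense dir: south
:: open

$ stack.push x: south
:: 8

$ maze.move dir: south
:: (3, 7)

$ maze.sense dir: west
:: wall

$ maze.sense dir: south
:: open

$ stack.push x: south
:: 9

$ maze.move dir: south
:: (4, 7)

$ maze.sense dir: west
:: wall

$ maze.sense dir: south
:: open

$ stack.push x: south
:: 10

$ maze.move dir: south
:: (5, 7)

$ maze.sense dir: west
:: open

$ stack.push x: west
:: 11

$ maze.move dir: west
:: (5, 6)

$ maze.sense dir: west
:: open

$ stack.push x: west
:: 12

$ maze.move dir: west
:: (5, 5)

$ maze.sense dir: west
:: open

$ stack.push x: west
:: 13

$ maze.move dir: west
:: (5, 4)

$ maze.sense dir: west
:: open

$ stack.push x: west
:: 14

$ maze.move dir: west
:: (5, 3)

$ maze.sense dir: west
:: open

$ stack.push x: west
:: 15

$ maze.move dir: west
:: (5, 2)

$ maze.sense dir: west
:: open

$ stack.push x: west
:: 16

$ maze.move dir: west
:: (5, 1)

$ maze.sense dir: west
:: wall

$ maze.sense dir: south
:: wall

$ maze.sense dir: north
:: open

$ stack.push x: north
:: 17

$ maze.move dir: north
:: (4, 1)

$ maze.sense dir: west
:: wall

$ maze.sense dir: east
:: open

$ stack.push x: east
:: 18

$ maze.move dir: east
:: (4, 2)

$ maze.sense dir: east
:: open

$ stack.push x: east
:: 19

$ maze.move dir: east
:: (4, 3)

$ maze.sense dir: east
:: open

$ stack.push x: east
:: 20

$ maze.move dir: east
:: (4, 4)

$ maze.sense dir: east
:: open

$ stack.push x: east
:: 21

$ maze.move dir: east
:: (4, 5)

$ maze.sense dir: north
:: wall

$ stack.pop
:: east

$ maze.move dir: west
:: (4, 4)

$ maze.sense dir: north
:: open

$ stack.push x: north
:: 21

$ maze.move dir: north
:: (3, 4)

$ maze.sense dir: west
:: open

$ stack.push x: west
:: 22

$ maze.move dir: west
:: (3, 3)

$ maze.sense dir: west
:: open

$ stack.push x: west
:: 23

$ maze.move dir: west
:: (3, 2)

$ maze.sense dir: west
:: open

$ stack.push x: west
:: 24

$ maze.move dir: west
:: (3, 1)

$ maze.sense dir: west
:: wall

$ stack.pop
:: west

$ maze.move dir: east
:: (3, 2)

$ stack.pop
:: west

$ maze.move dir: east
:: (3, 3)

$ stack.pop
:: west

$ maze.move dir: east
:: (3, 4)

$ stack.pop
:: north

$ maze.move dir: south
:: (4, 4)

$ stack.pop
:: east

$ maze.move dir: west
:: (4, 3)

$ stack.pop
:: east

$ maze.move dir: west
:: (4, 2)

$ stack.pop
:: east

$ maze.move dir: west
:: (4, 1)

$ stack.pop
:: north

$ maze.move dir: south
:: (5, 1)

$ stack.pop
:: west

$ maze.move dir: east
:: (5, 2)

$ maze.sense dir: south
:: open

$ stack.push x: south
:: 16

$ maze.move dir: south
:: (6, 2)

$ maze.sense dir: east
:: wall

$ maze.sense dir: south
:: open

$ stack.push x: south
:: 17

$ maze.move dir: south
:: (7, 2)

$ maze.sense dir: west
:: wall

$ maze.sense dir: east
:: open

$ stack.push x: east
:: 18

$ maze.move dir: east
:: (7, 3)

$ maze.sense dir: east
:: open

$ stack.push x: east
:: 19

$ maze.move dir: east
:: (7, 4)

$ maze.sense dir: east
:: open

$ stack.push x: east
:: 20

$ maze.move dir: east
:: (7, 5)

$ maze.sense dir: east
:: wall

$ maze.sense dir: south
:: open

$ stack.push x: south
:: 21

$ maze.move dir: south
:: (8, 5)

$ maze.sense dir: west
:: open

$ stack.push x: west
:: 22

$ maze.move dir: west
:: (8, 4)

$ maze.sense dir: west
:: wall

$ stack.pop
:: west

$ maze.move dir: east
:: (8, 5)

$ maze.sense dir: east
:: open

$ stack.push x: east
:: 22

$ maze.move dir: east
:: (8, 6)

$ maze.sense dir: east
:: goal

$ maze.move dir: east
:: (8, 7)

Answer: (8, 7)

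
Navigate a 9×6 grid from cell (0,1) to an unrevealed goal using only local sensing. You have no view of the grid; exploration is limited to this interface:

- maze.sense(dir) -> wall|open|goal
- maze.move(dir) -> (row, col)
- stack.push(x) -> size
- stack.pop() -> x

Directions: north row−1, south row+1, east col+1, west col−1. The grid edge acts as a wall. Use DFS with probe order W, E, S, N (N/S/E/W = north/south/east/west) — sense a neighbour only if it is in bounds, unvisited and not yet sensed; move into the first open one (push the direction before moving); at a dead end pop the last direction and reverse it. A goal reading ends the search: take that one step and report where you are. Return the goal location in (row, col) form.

[in] sense dir='west'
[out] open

[in] push x='west'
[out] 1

[in] move dir='west'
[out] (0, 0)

[in] sense dir='south'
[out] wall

[in] pop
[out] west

[in] move dir='east'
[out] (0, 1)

[in] sense dir='east'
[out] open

[in] push x='east'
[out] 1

[in] move dir='east'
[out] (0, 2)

[in] sense dir='east'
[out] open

[in] push x='east'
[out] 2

[in] move dir='east'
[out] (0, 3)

[in] sense dir='east'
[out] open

[in] push x='east'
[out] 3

[in] move dir='east'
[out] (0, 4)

[in] sense dir='east'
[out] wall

[in] sense dir='south'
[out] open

[in] push x='south'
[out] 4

[in] move dir='south'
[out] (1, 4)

[in] sense dir='west'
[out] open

[in] push x='west'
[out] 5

[in] move dir='west'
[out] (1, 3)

[in] sense dir='west'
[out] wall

[in] sense dir='south'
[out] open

[in] push x='south'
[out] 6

[in] move dir='south'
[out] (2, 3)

[in] sense dir='west'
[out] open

[in] push x='west'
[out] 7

[in] move dir='west'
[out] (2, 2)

[in] sense dir='west'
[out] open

[in] push x='west'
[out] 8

[in] move dir='west'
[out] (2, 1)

[in] sense dir='west'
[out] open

[in] push x='west'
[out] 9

[in] move dir='west'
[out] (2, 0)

[in] sense dir='south'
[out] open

[in] push x='south'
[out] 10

[in] move dir='south'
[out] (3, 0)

[in] sense dir='east'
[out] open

[in] push x='east'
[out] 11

[in] move dir='east'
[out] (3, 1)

[in] sense dir='east'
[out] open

[in] push x='east'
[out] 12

[in] move dir='east'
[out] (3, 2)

[in] sense dir='east'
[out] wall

[in] sense dir='south'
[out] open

[in] push x='south'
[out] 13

[in] move dir='south'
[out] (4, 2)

[in] sense dir='west'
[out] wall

[in] sense dir='east'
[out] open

[in] push x='east'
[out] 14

[in] move dir='east'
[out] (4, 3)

[in] sense dir='east'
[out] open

[in] push x='east'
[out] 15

[in] move dir='east'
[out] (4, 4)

[in] sense dir='east'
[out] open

[in] push x='east'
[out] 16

[in] move dir='east'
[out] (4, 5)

[in] sense dir='south'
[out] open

[in] push x='south'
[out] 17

[in] move dir='south'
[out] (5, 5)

[in] sense dir='west'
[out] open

[in] push x='west'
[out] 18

[in] move dir='west'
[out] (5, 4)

[in] sense dir='west'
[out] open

[in] push x='west'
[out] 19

[in] move dir='west'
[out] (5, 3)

[in] sense dir='west'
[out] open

[in] push x='west'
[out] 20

[in] move dir='west'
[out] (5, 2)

[in] sense dir='west'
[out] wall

[in] sense dir='south'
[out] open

[in] push x='south'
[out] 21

[in] move dir='south'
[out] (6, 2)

[in] sense dir='west'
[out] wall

[in] sense dir='east'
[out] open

[in] push x='east'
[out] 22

[in] move dir='east'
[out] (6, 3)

[in] sense dir='east'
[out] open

[in] push x='east'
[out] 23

[in] move dir='east'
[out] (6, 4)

[in] sense dir='east'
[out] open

[in] push x='east'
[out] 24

[in] move dir='east'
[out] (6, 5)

[in] sense dir='south'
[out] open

[in] push x='south'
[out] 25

[in] move dir='south'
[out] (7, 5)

[in] sense dir='west'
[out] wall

[in] sense dir='south'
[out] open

[in] push x='south'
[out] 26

[in] move dir='south'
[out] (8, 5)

[in] sense dir='west'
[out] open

[in] push x='west'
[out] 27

[in] move dir='west'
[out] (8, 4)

[in] sense dir='west'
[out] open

[in] push x='west'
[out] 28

[in] move dir='west'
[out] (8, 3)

[in] sense dir='west'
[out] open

[in] push x='west'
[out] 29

[in] move dir='west'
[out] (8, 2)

[in] sense dir='west'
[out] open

[in] push x='west'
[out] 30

[in] move dir='west'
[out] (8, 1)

[in] sense dir='west'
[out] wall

[in] sense dir='north'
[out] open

[in] push x='north'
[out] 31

[in] move dir='north'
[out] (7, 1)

[in] sense dir='west'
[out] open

[in] push x='west'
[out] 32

[in] move dir='west'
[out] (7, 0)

[in] sense dir='north'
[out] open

[in] push x='north'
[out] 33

[in] move dir='north'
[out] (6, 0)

[in] sense dir='north'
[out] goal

[in] move dir='north'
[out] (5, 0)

Answer: (5, 0)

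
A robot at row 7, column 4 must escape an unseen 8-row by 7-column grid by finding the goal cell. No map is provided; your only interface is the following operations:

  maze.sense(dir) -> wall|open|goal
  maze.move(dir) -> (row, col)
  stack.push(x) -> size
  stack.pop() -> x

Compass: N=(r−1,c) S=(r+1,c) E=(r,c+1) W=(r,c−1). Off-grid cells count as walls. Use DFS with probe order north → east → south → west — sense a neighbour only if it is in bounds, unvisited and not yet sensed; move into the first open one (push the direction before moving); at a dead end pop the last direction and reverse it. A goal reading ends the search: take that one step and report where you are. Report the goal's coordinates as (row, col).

I call maze.sense on dir=north, : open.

Now I run stack.push on x=north, — result: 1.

Now I run maze.move on dir=north, — result: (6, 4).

Now I run maze.sense on dir=north, and observe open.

I run stack.push on x=north, and observe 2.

Next I call maze.move on dir=north, yielding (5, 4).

I use maze.sense on dir=north, and see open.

Now I run stack.push on x=north, yielding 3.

I invoke maze.move on dir=north, and observe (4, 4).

I use maze.sense on dir=north, giving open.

I invoke stack.push on x=north, and get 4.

Next I call maze.move on dir=north, yielding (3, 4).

Invoking maze.sense on dir=north, and see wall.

Then maze.sense on dir=east, : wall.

I call maze.sense on dir=west, → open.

Invoking stack.push on x=west, and see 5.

I invoke maze.move on dir=west, yielding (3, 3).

Invoking maze.sense on dir=north, and see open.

Using stack.push on x=north, and see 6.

Invoking maze.move on dir=north, and see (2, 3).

I call maze.sense on dir=north, and get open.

Next I call stack.push on x=north, and observe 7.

Using maze.move on dir=north, → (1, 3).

I try maze.sense on dir=north, → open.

Now I run stack.push on x=north, → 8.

Using maze.move on dir=north, → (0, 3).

I use maze.sense on dir=east, → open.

I use stack.push on x=east, and get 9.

Next I call maze.move on dir=east, : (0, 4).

Calling maze.sense on dir=east, : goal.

Calling maze.move on dir=east, giving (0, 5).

Answer: (0, 5)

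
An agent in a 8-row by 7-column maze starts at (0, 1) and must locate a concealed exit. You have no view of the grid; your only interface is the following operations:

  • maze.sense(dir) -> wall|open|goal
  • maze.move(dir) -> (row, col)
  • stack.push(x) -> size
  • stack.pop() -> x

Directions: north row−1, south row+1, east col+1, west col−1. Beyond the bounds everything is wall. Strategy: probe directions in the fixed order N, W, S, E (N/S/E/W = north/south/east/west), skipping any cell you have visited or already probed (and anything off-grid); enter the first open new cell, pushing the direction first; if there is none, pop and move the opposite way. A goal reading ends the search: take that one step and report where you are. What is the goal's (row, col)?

Then maze.sense with west, which returns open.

Invoking stack.push with west, and get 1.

Next I call maze.move with west, giving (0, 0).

I invoke maze.sense with south, → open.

Calling stack.push with south, and see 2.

Calling maze.move with south, and see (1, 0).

I use maze.sense with south, — result: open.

Invoking stack.push with south, giving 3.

Calling maze.move with south, : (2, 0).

I call maze.sense with south, and observe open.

I invoke stack.push with south, and see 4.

Then maze.move with south, : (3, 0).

I try maze.sense with south, and observe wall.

Then maze.sense with east, : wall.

I invoke stack.pop, and get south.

I run maze.move with north, : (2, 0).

I call maze.sense with east, yielding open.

I invoke stack.push with east, yielding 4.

Then maze.move with east, : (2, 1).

I invoke maze.sense with north, and get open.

Invoking stack.push with north, yielding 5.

I run maze.move with north, which returns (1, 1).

I run maze.sense with east, and see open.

Next I call stack.push with east, giving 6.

I try maze.move with east, : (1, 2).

Then maze.sense with north, giving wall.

Next I call maze.sense with south, and see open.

Now I run stack.push with south, — result: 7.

Calling maze.move with south, → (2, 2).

I use maze.sense with south, and observe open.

Using stack.push with south, → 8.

Invoking maze.move with south, yielding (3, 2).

Now I run maze.sense with south, → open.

Now I run stack.push with south, giving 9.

I call maze.move with south, and get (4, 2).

I invoke maze.sense with west, and see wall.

I run maze.sense with south, and see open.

Using stack.push with south, and get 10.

Now I run maze.move with south, and observe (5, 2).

Then maze.sense with west, and see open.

I run stack.push with west, and get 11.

I call maze.move with west, which returns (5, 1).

Calling maze.sense with west, and see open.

Next I call stack.push with west, → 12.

Then maze.move with west, and see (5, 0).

Invoking maze.sense with south, and get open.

I invoke stack.push with south, : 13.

I call maze.move with south, giving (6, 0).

I try maze.sense with south, : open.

I try stack.push with south, — result: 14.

Invoking maze.move with south, and observe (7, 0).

Using maze.sense with east, : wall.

Using stack.pop, : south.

Now I run maze.move with north, and see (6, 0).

Invoking maze.sense with east, → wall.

Then stack.pop(), and get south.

I run maze.move with north, : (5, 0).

I call stack.pop, and see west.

Using maze.move with east, and get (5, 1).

I invoke stack.pop, → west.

I try maze.move with east, which returns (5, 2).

I run maze.sense with south, yielding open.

Invoking stack.push with south, : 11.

I try maze.move with south, — result: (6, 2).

I call maze.sense with south, → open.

I call stack.push with south, → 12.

Calling maze.move with south, and get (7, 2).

I call maze.sense with east, — result: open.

I run stack.push with east, → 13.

I call maze.move with east, giving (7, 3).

Invoking maze.sense with north, yielding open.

Using stack.push with north, and see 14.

I run maze.move with north, and get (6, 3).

I invoke maze.sense with north, — result: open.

Invoking stack.push with north, and get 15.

Using maze.move with north, : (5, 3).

Next I call maze.sense with north, : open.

I invoke stack.push with north, and get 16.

Then maze.move with north, which returns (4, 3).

I call maze.sense with north, — result: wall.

I run maze.sense with east, which returns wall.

Now I run stack.pop(), giving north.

I invoke maze.move with south, : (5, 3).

I invoke maze.sense with east, and observe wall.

Next I call stack.pop, — result: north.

Invoking maze.move with south, and get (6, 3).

Invoking maze.sense with east, and see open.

Then stack.push with east, → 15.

I call maze.move with east, and observe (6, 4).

Invoking maze.sense with south, and get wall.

I invoke maze.sense with east, and see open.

Using stack.push with east, and see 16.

I use maze.move with east, : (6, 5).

Using maze.sense with north, and see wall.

I call maze.sense with south, and see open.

I call stack.push with south, → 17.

Now I run maze.move with south, which returns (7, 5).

Now I run maze.sense with east, yielding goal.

I invoke maze.move with east, yielding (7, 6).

Answer: (7, 6)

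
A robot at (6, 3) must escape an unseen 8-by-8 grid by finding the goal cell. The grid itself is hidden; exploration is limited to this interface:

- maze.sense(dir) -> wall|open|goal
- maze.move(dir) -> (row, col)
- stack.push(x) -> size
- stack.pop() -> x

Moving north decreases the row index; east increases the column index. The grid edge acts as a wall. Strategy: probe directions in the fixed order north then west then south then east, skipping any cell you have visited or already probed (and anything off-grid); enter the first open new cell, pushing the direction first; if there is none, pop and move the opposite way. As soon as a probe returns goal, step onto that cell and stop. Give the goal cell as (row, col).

Action: maze.sense[dir→north]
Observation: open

Action: stack.push[x→north]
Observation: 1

Action: maze.move[dir→north]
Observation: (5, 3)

Action: maze.sense[dir→north]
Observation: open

Action: stack.push[x→north]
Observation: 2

Action: maze.move[dir→north]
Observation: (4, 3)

Action: maze.sense[dir→north]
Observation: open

Action: stack.push[x→north]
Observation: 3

Action: maze.move[dir→north]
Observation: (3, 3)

Action: maze.sense[dir→north]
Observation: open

Action: stack.push[x→north]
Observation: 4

Action: maze.move[dir→north]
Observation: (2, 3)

Action: maze.sense[dir→north]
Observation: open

Action: stack.push[x→north]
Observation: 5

Action: maze.move[dir→north]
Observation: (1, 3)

Action: maze.sense[dir→north]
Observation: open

Action: stack.push[x→north]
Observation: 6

Action: maze.move[dir→north]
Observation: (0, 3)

Action: maze.sense[dir→west]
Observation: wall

Action: maze.sense[dir→east]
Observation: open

Action: stack.push[x→east]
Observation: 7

Action: maze.move[dir→east]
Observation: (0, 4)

Action: maze.sense[dir→south]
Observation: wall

Action: maze.sense[dir→east]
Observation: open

Action: stack.push[x→east]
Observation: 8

Action: maze.move[dir→east]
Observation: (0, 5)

Action: maze.sense[dir→south]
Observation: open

Action: stack.push[x→south]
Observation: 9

Action: maze.move[dir→south]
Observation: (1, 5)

Action: maze.sense[dir→south]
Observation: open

Action: stack.push[x→south]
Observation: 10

Action: maze.move[dir→south]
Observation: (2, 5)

Action: maze.sense[dir→west]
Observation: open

Action: stack.push[x→west]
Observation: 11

Action: maze.move[dir→west]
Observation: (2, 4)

Action: maze.sense[dir→south]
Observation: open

Action: stack.push[x→south]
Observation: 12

Action: maze.move[dir→south]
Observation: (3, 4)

Action: maze.sense[dir→south]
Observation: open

Action: stack.push[x→south]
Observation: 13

Action: maze.move[dir→south]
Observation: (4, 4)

Action: maze.sense[dir→south]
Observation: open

Action: stack.push[x→south]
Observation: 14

Action: maze.move[dir→south]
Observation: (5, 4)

Action: maze.sense[dir→south]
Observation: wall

Action: maze.sense[dir→east]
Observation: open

Action: stack.push[x→east]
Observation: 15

Action: maze.move[dir→east]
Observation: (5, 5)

Action: maze.sense[dir→north]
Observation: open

Action: stack.push[x→north]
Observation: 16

Action: maze.move[dir→north]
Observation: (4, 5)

Action: maze.sense[dir→north]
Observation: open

Action: stack.push[x→north]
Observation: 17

Action: maze.move[dir→north]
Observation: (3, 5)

Action: maze.sense[dir→east]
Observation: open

Action: stack.push[x→east]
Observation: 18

Action: maze.move[dir→east]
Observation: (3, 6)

Action: maze.sense[dir→north]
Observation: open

Action: stack.push[x→north]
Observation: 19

Action: maze.move[dir→north]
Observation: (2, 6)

Action: maze.sense[dir→north]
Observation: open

Action: stack.push[x→north]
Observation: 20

Action: maze.move[dir→north]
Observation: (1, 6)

Action: maze.sense[dir→north]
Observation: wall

Action: maze.sense[dir→east]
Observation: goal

Action: maze.move[dir→east]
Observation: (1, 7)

Answer: (1, 7)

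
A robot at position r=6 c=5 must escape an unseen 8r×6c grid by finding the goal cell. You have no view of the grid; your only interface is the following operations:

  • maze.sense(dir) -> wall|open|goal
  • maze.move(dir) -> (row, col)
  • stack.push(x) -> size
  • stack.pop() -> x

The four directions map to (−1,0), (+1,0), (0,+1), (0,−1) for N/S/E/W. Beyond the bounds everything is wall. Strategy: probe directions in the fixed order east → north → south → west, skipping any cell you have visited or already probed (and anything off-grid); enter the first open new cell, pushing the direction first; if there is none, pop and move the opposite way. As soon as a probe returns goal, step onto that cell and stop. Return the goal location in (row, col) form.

[in] sense dir: north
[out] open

[in] push x: north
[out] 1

[in] move dir: north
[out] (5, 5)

[in] sense dir: north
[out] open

[in] push x: north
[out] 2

[in] move dir: north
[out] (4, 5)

[in] sense dir: north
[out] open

[in] push x: north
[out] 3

[in] move dir: north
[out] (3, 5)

[in] sense dir: north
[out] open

[in] push x: north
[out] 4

[in] move dir: north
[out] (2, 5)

[in] sense dir: north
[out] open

[in] push x: north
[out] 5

[in] move dir: north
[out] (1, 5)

[in] sense dir: north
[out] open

[in] push x: north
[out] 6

[in] move dir: north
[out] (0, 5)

[in] sense dir: west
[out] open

[in] push x: west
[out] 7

[in] move dir: west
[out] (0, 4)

[in] sense dir: south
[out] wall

[in] sense dir: west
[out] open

[in] push x: west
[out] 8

[in] move dir: west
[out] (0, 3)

[in] sense dir: south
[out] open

[in] push x: south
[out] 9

[in] move dir: south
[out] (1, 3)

[in] sense dir: south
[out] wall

[in] sense dir: west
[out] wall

[in] pop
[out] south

[in] move dir: north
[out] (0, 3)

[in] sense dir: west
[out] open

[in] push x: west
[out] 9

[in] move dir: west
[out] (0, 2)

[in] sense dir: west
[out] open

[in] push x: west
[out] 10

[in] move dir: west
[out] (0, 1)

[in] sense dir: south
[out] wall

[in] sense dir: west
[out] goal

[in] move dir: west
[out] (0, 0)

Answer: (0, 0)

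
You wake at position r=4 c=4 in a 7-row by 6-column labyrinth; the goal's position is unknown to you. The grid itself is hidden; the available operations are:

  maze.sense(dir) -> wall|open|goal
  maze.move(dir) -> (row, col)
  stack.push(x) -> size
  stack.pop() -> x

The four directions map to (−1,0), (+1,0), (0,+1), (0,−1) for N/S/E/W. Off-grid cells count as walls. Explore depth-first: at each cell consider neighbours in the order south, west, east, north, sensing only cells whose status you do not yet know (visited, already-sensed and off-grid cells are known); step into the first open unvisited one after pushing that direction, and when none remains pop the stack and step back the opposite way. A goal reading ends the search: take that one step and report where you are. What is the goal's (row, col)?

% 1. sense(dir→south) : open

% 2. push(x→south) : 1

% 3. move(dir→south) : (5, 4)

% 4. sense(dir→south) : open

% 5. push(x→south) : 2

% 6. move(dir→south) : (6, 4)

% 7. sense(dir→west) : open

% 8. push(x→west) : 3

% 9. move(dir→west) : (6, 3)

% 10. sense(dir→west) : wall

% 11. sense(dir→north) : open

% 12. push(x→north) : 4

% 13. move(dir→north) : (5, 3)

% 14. sense(dir→west) : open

% 15. push(x→west) : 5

% 16. move(dir→west) : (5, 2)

% 17. sense(dir→west) : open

% 18. push(x→west) : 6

% 19. move(dir→west) : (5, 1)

% 20. sense(dir→south) : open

% 21. push(x→south) : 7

% 22. move(dir→south) : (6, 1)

% 23. sense(dir→west) : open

% 24. push(x→west) : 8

% 25. move(dir→west) : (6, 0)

% 26. sense(dir→north) : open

% 27. push(x→north) : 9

% 28. move(dir→north) : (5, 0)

% 29. sense(dir→north) : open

% 30. push(x→north) : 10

% 31. move(dir→north) : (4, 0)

% 32. sense(dir→east) : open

% 33. push(x→east) : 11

% 34. move(dir→east) : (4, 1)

% 35. sense(dir→east) : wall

% 36. sense(dir→north) : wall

% 37. pop() : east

% 38. move(dir→west) : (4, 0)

% 39. sense(dir→north) : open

% 40. push(x→north) : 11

% 41. move(dir→north) : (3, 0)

% 42. sense(dir→north) : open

% 43. push(x→north) : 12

% 44. move(dir→north) : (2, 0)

% 45. sense(dir→east) : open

% 46. push(x→east) : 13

% 47. move(dir→east) : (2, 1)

% 48. sense(dir→east) : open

% 49. push(x→east) : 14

% 50. move(dir→east) : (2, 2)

% 51. sense(dir→south) : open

% 52. push(x→south) : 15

% 53. move(dir→south) : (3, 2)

% 54. sense(dir→east) : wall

% 55. pop() : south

% 56. move(dir→north) : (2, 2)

% 57. sense(dir→east) : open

% 58. push(x→east) : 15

% 59. move(dir→east) : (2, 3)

% 60. sense(dir→east) : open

% 61. push(x→east) : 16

% 62. move(dir→east) : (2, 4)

% 63. sense(dir→south) : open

% 64. push(x→south) : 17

% 65. move(dir→south) : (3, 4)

% 66. sense(dir→east) : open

% 67. push(x→east) : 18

% 68. move(dir→east) : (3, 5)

% 69. sense(dir→south) : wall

% 70. sense(dir→north) : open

% 71. push(x→north) : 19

% 72. move(dir→north) : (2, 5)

% 73. sense(dir→north) : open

% 74. push(x→north) : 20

% 75. move(dir→north) : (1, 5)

% 76. sense(dir→west) : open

% 77. push(x→west) : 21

% 78. move(dir→west) : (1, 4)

% 79. sense(dir→west) : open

% 80. push(x→west) : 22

% 81. move(dir→west) : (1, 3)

% 82. sense(dir→west) : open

% 83. push(x→west) : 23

% 84. move(dir→west) : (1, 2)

% 85. sense(dir→west) : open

% 86. push(x→west) : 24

% 87. move(dir→west) : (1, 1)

% 88. sense(dir→west) : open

% 89. push(x→west) : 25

% 90. move(dir→west) : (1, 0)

% 91. sense(dir→north) : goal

% 92. move(dir→north) : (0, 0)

Answer: (0, 0)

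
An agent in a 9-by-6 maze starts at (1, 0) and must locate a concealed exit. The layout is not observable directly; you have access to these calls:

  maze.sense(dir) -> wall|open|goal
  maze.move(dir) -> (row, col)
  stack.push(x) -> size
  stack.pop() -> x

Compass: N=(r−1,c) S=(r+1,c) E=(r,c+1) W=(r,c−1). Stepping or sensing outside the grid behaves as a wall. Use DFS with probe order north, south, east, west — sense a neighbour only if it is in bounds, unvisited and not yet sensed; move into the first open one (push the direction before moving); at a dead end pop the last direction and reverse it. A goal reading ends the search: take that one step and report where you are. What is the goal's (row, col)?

>> maze.sense(dir→north)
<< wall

>> maze.sense(dir→south)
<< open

>> stack.push(x→south)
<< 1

>> maze.move(dir→south)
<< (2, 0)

>> maze.sense(dir→south)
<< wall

>> maze.sense(dir→east)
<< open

>> stack.push(x→east)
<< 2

>> maze.move(dir→east)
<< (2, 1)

>> maze.sense(dir→north)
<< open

>> stack.push(x→north)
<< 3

>> maze.move(dir→north)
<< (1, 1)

>> maze.sense(dir→north)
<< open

>> stack.push(x→north)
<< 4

>> maze.move(dir→north)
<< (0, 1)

>> maze.sense(dir→east)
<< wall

>> stack.pop()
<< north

>> maze.move(dir→south)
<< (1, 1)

>> maze.sense(dir→east)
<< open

>> stack.push(x→east)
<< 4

>> maze.move(dir→east)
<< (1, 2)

>> maze.sense(dir→south)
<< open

>> stack.push(x→south)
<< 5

>> maze.move(dir→south)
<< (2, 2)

>> maze.sense(dir→south)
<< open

>> stack.push(x→south)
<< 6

>> maze.move(dir→south)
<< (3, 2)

>> maze.sense(dir→south)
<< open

>> stack.push(x→south)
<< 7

>> maze.move(dir→south)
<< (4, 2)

>> maze.sense(dir→south)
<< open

>> stack.push(x→south)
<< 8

>> maze.move(dir→south)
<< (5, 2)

>> maze.sense(dir→south)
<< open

>> stack.push(x→south)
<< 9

>> maze.move(dir→south)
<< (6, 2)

>> maze.sense(dir→south)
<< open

>> stack.push(x→south)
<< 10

>> maze.move(dir→south)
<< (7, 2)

>> maze.sense(dir→south)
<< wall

>> maze.sense(dir→east)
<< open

>> stack.push(x→east)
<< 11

>> maze.move(dir→east)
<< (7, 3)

>> maze.sense(dir→north)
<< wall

>> maze.sense(dir→south)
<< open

>> stack.push(x→south)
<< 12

>> maze.move(dir→south)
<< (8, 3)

>> maze.sense(dir→east)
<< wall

>> stack.pop()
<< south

>> maze.move(dir→north)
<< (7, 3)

>> maze.sense(dir→east)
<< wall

>> stack.pop()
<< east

>> maze.move(dir→west)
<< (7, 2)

>> maze.sense(dir→west)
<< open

>> stack.push(x→west)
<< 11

>> maze.move(dir→west)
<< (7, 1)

>> maze.sense(dir→north)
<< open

>> stack.push(x→north)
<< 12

>> maze.move(dir→north)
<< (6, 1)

>> maze.sense(dir→north)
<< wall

>> maze.sense(dir→west)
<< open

>> stack.push(x→west)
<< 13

>> maze.move(dir→west)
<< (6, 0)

>> maze.sense(dir→north)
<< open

>> stack.push(x→north)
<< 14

>> maze.move(dir→north)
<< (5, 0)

>> maze.sense(dir→north)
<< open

>> stack.push(x→north)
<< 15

>> maze.move(dir→north)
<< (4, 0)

>> maze.sense(dir→east)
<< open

>> stack.push(x→east)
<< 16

>> maze.move(dir→east)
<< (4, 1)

>> maze.sense(dir→north)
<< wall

>> stack.pop()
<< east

>> maze.move(dir→west)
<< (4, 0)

>> stack.pop()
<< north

>> maze.move(dir→south)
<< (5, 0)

>> stack.pop()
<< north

>> maze.move(dir→south)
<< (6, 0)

>> maze.sense(dir→south)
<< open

>> stack.push(x→south)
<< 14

>> maze.move(dir→south)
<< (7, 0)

>> maze.sense(dir→south)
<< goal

>> maze.move(dir→south)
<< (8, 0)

Answer: (8, 0)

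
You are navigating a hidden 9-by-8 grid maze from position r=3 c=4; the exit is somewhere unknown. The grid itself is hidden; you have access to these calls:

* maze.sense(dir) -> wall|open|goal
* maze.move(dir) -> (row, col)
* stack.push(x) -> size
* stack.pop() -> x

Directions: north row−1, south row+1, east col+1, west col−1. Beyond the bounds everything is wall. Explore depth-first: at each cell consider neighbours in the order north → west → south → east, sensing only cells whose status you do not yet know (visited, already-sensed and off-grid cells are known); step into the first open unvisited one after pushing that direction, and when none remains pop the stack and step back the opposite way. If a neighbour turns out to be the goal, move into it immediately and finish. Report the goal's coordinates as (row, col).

% maze.sense(north) ~> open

% stack.push(north) ~> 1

% maze.move(north) ~> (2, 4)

% maze.sense(north) ~> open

% stack.push(north) ~> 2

% maze.move(north) ~> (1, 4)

% maze.sense(north) ~> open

% stack.push(north) ~> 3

% maze.move(north) ~> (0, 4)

% maze.sense(west) ~> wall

% maze.sense(east) ~> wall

% stack.pop() ~> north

% maze.move(south) ~> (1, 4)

% maze.sense(west) ~> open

% stack.push(west) ~> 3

% maze.move(west) ~> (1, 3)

% maze.sense(west) ~> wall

% maze.sense(south) ~> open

% stack.push(south) ~> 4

% maze.move(south) ~> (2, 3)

% maze.sense(west) ~> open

% stack.push(west) ~> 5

% maze.move(west) ~> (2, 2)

% maze.sense(west) ~> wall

% maze.sense(south) ~> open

% stack.push(south) ~> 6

% maze.move(south) ~> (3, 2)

% maze.sense(west) ~> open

% stack.push(west) ~> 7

% maze.move(west) ~> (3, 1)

% maze.sense(west) ~> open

% stack.push(west) ~> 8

% maze.move(west) ~> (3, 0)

% maze.sense(north) ~> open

% stack.push(north) ~> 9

% maze.move(north) ~> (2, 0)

% maze.sense(north) ~> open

% stack.push(north) ~> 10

% maze.move(north) ~> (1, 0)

% maze.sense(north) ~> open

% stack.push(north) ~> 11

% maze.move(north) ~> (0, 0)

% maze.sense(east) ~> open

% stack.push(east) ~> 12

% maze.move(east) ~> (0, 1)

% maze.sense(south) ~> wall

% maze.sense(east) ~> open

% stack.push(east) ~> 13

% maze.move(east) ~> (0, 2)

% stack.pop() ~> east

% maze.move(west) ~> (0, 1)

% stack.pop() ~> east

% maze.move(west) ~> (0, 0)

% stack.pop() ~> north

% maze.move(south) ~> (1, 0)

% stack.pop() ~> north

% maze.move(south) ~> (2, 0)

% stack.pop() ~> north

% maze.move(south) ~> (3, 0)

% maze.sense(south) ~> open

% stack.push(south) ~> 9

% maze.move(south) ~> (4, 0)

% maze.sense(south) ~> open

% stack.push(south) ~> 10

% maze.move(south) ~> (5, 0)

% maze.sense(south) ~> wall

% maze.sense(east) ~> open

% stack.push(east) ~> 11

% maze.move(east) ~> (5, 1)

% maze.sense(north) ~> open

% stack.push(north) ~> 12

% maze.move(north) ~> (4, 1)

% maze.sense(east) ~> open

% stack.push(east) ~> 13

% maze.move(east) ~> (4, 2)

% maze.sense(south) ~> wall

% maze.sense(east) ~> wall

% stack.pop() ~> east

% maze.move(west) ~> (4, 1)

% stack.pop() ~> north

% maze.move(south) ~> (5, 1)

% maze.sense(south) ~> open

% stack.push(south) ~> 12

% maze.move(south) ~> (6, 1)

% maze.sense(south) ~> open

% stack.push(south) ~> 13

% maze.move(south) ~> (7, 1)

% maze.sense(west) ~> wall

% maze.sense(south) ~> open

% stack.push(south) ~> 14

% maze.move(south) ~> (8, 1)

% maze.sense(west) ~> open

% stack.push(west) ~> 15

% maze.move(west) ~> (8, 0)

% stack.pop() ~> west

% maze.move(east) ~> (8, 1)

% maze.sense(east) ~> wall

% stack.pop() ~> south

% maze.move(north) ~> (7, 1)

% maze.sense(east) ~> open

% stack.push(east) ~> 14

% maze.move(east) ~> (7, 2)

% maze.sense(north) ~> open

% stack.push(north) ~> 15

% maze.move(north) ~> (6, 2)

% maze.sense(east) ~> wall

% stack.pop() ~> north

% maze.move(south) ~> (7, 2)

% maze.sense(east) ~> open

% stack.push(east) ~> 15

% maze.move(east) ~> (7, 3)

% maze.sense(south) ~> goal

% maze.move(south) ~> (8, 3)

Answer: (8, 3)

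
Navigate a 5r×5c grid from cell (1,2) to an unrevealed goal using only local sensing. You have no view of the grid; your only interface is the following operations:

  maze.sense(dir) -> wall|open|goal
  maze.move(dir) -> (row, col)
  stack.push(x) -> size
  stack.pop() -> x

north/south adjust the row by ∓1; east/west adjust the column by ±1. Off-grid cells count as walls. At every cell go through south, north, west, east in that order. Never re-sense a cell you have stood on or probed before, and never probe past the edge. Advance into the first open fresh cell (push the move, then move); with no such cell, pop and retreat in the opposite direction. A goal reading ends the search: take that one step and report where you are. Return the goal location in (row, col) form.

CALL maze.sense[dir=south]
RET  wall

CALL maze.sense[dir=north]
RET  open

CALL stack.push[x=north]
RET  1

CALL maze.move[dir=north]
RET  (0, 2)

CALL maze.sense[dir=west]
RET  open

CALL stack.push[x=west]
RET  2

CALL maze.move[dir=west]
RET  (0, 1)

CALL maze.sense[dir=south]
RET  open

CALL stack.push[x=south]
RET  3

CALL maze.move[dir=south]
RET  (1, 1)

CALL maze.sense[dir=south]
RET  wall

CALL maze.sense[dir=west]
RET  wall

CALL stack.pop[]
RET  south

CALL maze.move[dir=north]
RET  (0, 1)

CALL maze.sense[dir=west]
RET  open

CALL stack.push[x=west]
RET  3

CALL maze.move[dir=west]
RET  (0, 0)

CALL stack.pop[]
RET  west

CALL maze.move[dir=east]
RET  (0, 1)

CALL stack.pop[]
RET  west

CALL maze.move[dir=east]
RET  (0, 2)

CALL maze.sense[dir=east]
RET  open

CALL stack.push[x=east]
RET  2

CALL maze.move[dir=east]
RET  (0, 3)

CALL maze.sense[dir=south]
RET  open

CALL stack.push[x=south]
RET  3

CALL maze.move[dir=south]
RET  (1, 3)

CALL maze.sense[dir=south]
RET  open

CALL stack.push[x=south]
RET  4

CALL maze.move[dir=south]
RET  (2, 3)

CALL maze.sense[dir=south]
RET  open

CALL stack.push[x=south]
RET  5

CALL maze.move[dir=south]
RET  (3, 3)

CALL maze.sense[dir=south]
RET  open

CALL stack.push[x=south]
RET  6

CALL maze.move[dir=south]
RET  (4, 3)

CALL maze.sense[dir=west]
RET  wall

CALL maze.sense[dir=east]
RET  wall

CALL stack.pop[]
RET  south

CALL maze.move[dir=north]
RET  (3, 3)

CALL maze.sense[dir=west]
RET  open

CALL stack.push[x=west]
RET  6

CALL maze.move[dir=west]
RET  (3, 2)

CALL maze.sense[dir=west]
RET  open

CALL stack.push[x=west]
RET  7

CALL maze.move[dir=west]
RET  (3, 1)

CALL maze.sense[dir=south]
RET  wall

CALL maze.sense[dir=west]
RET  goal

CALL maze.move[dir=west]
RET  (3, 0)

Answer: (3, 0)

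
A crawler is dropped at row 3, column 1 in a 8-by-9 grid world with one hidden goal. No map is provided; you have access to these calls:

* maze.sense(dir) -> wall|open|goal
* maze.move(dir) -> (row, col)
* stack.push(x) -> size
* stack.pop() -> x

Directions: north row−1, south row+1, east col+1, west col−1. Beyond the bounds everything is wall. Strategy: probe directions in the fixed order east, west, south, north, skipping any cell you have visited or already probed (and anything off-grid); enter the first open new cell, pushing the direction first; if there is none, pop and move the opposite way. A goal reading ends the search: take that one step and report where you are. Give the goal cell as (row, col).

// maze.sense(dir→east) == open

// stack.push(x→east) == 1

// maze.move(dir→east) == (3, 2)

// maze.sense(dir→east) == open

// stack.push(x→east) == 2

// maze.move(dir→east) == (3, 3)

// maze.sense(dir→east) == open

// stack.push(x→east) == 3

// maze.move(dir→east) == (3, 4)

// maze.sense(dir→east) == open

// stack.push(x→east) == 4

// maze.move(dir→east) == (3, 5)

// maze.sense(dir→east) == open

// stack.push(x→east) == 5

// maze.move(dir→east) == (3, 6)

// maze.sense(dir→east) == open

// stack.push(x→east) == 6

// maze.move(dir→east) == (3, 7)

// maze.sense(dir→east) == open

// stack.push(x→east) == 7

// maze.move(dir→east) == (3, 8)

// maze.sense(dir→south) == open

// stack.push(x→south) == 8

// maze.move(dir→south) == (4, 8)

// maze.sense(dir→west) == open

// stack.push(x→west) == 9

// maze.move(dir→west) == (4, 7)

// maze.sense(dir→west) == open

// stack.push(x→west) == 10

// maze.move(dir→west) == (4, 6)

// maze.sense(dir→west) == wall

// maze.sense(dir→south) == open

// stack.push(x→south) == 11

// maze.move(dir→south) == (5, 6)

// maze.sense(dir→east) == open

// stack.push(x→east) == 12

// maze.move(dir→east) == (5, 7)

// maze.sense(dir→east) == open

// stack.push(x→east) == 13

// maze.move(dir→east) == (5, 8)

// maze.sense(dir→south) == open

// stack.push(x→south) == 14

// maze.move(dir→south) == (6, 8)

// maze.sense(dir→west) == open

// stack.push(x→west) == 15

// maze.move(dir→west) == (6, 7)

// maze.sense(dir→west) == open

// stack.push(x→west) == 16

// maze.move(dir→west) == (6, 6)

// maze.sense(dir→west) == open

// stack.push(x→west) == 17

// maze.move(dir→west) == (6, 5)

// maze.sense(dir→west) == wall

// maze.sense(dir→south) == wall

// maze.sense(dir→north) == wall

// stack.pop() == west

// maze.move(dir→east) == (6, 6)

// maze.sense(dir→south) == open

// stack.push(x→south) == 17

// maze.move(dir→south) == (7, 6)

// maze.sense(dir→east) == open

// stack.push(x→east) == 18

// maze.move(dir→east) == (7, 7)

// maze.sense(dir→east) == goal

// maze.move(dir→east) == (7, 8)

Answer: (7, 8)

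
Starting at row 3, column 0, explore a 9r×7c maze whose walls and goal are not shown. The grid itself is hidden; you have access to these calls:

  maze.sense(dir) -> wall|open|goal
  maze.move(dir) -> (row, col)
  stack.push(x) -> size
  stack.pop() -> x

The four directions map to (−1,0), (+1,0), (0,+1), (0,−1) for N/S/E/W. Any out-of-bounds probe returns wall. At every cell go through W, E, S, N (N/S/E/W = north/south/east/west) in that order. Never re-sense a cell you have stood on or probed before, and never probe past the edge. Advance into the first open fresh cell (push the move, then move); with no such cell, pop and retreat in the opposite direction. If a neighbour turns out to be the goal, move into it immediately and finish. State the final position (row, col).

$ maze.sense dir: east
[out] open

$ stack.push x: east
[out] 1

$ maze.move dir: east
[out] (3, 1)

$ maze.sense dir: east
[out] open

$ stack.push x: east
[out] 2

$ maze.move dir: east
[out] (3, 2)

$ maze.sense dir: east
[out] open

$ stack.push x: east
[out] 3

$ maze.move dir: east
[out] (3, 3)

$ maze.sense dir: east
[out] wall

$ maze.sense dir: south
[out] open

$ stack.push x: south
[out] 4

$ maze.move dir: south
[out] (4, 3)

$ maze.sense dir: west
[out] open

$ stack.push x: west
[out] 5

$ maze.move dir: west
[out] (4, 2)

$ maze.sense dir: west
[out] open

$ stack.push x: west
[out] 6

$ maze.move dir: west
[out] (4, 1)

$ maze.sense dir: west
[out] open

$ stack.push x: west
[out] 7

$ maze.move dir: west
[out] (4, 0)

$ maze.sense dir: south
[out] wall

$ stack.pop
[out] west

$ maze.move dir: east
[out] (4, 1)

$ maze.sense dir: south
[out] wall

$ stack.pop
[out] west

$ maze.move dir: east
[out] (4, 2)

$ maze.sense dir: south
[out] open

$ stack.push x: south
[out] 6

$ maze.move dir: south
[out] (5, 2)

$ maze.sense dir: east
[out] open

$ stack.push x: east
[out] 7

$ maze.move dir: east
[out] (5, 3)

$ maze.sense dir: east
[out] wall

$ maze.sense dir: south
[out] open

$ stack.push x: south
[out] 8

$ maze.move dir: south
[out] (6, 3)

$ maze.sense dir: west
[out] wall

$ maze.sense dir: east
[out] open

$ stack.push x: east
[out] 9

$ maze.move dir: east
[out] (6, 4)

$ maze.sense dir: east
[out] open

$ stack.push x: east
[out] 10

$ maze.move dir: east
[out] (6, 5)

$ maze.sense dir: east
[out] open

$ stack.push x: east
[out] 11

$ maze.move dir: east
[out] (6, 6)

$ maze.sense dir: south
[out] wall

$ maze.sense dir: north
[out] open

$ stack.push x: north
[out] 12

$ maze.move dir: north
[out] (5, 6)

$ maze.sense dir: west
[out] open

$ stack.push x: west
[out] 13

$ maze.move dir: west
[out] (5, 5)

$ maze.sense dir: north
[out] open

$ stack.push x: north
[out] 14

$ maze.move dir: north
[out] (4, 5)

$ maze.sense dir: west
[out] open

$ stack.push x: west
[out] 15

$ maze.move dir: west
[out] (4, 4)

$ stack.pop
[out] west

$ maze.move dir: east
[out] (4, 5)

$ maze.sense dir: east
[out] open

$ stack.push x: east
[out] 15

$ maze.move dir: east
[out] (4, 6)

$ maze.sense dir: north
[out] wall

$ stack.pop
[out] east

$ maze.move dir: west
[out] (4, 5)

$ maze.sense dir: north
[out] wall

$ stack.pop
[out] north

$ maze.move dir: south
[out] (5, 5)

$ stack.pop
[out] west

$ maze.move dir: east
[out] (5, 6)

$ stack.pop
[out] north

$ maze.move dir: south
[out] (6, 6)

$ stack.pop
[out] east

$ maze.move dir: west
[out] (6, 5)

$ maze.sense dir: south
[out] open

$ stack.push x: south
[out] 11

$ maze.move dir: south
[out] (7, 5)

$ maze.sense dir: west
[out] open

$ stack.push x: west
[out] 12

$ maze.move dir: west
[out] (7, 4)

$ maze.sense dir: west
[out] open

$ stack.push x: west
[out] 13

$ maze.move dir: west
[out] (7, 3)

$ maze.sense dir: west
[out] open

$ stack.push x: west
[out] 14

$ maze.move dir: west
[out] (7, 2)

$ maze.sense dir: west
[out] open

$ stack.push x: west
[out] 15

$ maze.move dir: west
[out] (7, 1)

$ maze.sense dir: west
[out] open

$ stack.push x: west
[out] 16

$ maze.move dir: west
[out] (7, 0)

$ maze.sense dir: south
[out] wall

$ maze.sense dir: north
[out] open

$ stack.push x: north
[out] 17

$ maze.move dir: north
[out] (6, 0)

$ maze.sense dir: east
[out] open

$ stack.push x: east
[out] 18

$ maze.move dir: east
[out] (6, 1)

$ stack.pop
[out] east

$ maze.move dir: west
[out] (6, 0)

$ stack.pop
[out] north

$ maze.move dir: south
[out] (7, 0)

$ stack.pop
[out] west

$ maze.move dir: east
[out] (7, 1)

$ maze.sense dir: south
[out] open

$ stack.push x: south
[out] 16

$ maze.move dir: south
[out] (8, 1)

$ maze.sense dir: east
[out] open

$ stack.push x: east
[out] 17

$ maze.move dir: east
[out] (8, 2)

$ maze.sense dir: east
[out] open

$ stack.push x: east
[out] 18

$ maze.move dir: east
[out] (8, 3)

$ maze.sense dir: east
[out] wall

$ stack.pop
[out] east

$ maze.move dir: west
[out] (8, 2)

$ stack.pop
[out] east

$ maze.move dir: west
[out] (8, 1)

$ stack.pop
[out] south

$ maze.move dir: north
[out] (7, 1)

$ stack.pop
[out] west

$ maze.move dir: east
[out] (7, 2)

$ stack.pop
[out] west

$ maze.move dir: east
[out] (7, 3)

$ stack.pop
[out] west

$ maze.move dir: east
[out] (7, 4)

$ stack.pop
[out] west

$ maze.move dir: east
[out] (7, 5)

$ maze.sense dir: south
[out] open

$ stack.push x: south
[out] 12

$ maze.move dir: south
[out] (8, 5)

$ maze.sense dir: east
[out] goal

$ maze.move dir: east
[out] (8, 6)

Answer: (8, 6)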